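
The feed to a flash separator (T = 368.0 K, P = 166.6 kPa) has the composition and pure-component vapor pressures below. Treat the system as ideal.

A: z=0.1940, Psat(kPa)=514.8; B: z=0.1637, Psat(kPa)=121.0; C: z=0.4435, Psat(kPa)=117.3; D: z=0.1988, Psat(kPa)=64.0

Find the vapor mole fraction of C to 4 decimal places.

Raoult's law: Kᵢ = Pᵢˢᵃᵗ/P = Pᵢˢᵃᵗ/166.6.
  K_A = 514.8/166.6 = 3.090036, K_B = 121.0/166.6 = 0.726291, K_C = 117.3/166.6 = 0.704082, K_D = 64.0/166.6 = 0.384154
Rachford–Rice: g(ψ) = Σ zᵢ(Kᵢ−1)/(1+ψ(Kᵢ−1)) = 0.
Check two-phase: ΣzᵢKᵢ = 1.1070 > 1 and Σzᵢ/Kᵢ = 1.4356 > 1, so g(0) = 0.1070 > 0 and g(1) = -0.4356 < 0.
Newton iteration, ψ⁰ = 0.5:
  ψ = 0.5000: g = -0.18457, g' = -0.4300 → ψ = 0.0708
  ψ = 0.0708: g = 0.04547, g' = -0.7788 → ψ = 0.1292
  ψ = 0.1292: g = 0.00337, g' = -0.6696 → ψ = 0.1342
Converged at ψ = 0.1342.
Compositions from xᵢ = zᵢ/(1+ψ(Kᵢ−1)), yᵢ = Kᵢxᵢ:
  A: x = 0.1515, y = 0.4681
  B: x = 0.1699, y = 0.1234
  C: x = 0.4618, y = 0.3252
  D: x = 0.2167, y = 0.0833

y_C = 0.3252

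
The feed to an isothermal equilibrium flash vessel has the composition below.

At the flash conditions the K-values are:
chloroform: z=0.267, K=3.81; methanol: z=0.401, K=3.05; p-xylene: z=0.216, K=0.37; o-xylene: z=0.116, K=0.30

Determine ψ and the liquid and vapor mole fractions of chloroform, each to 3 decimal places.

Rachford–Rice: g(ψ) = Σ zᵢ(Kᵢ−1)/(1+ψ(Kᵢ−1)) = 0.
g(0) = ΣzᵢKᵢ − 1 = 1.355 and g(1) = 1 − Σzᵢ/Kᵢ = -0.172, so a root lies in (0, 1).
Newton iteration, ψ⁰ = 0.56:
  ψ = 0.560: g = 0.3304, g' = -1.042 → ψ = 0.877
  ψ = 0.877: g = -0.0041, g' = -1.201 → ψ = 0.874
Converged at ψ = 0.874.
Compositions from xᵢ = zᵢ/(1+ψ(Kᵢ−1)), yᵢ = Kᵢxᵢ:
  chloroform: x = 0.077, y = 0.294
  methanol: x = 0.144, y = 0.438
  p-xylene: x = 0.480, y = 0.178
  o-xylene: x = 0.299, y = 0.090

ψ = 0.874, x_chloroform = 0.077, y_chloroform = 0.294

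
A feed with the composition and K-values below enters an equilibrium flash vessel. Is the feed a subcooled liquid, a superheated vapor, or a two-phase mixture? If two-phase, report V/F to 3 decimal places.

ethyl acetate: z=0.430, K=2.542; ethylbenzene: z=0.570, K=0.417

two-phase, V/F = 0.368

ΣzᵢKᵢ = 1.331; Σzᵢ/Kᵢ = 1.536.
Both exceed 1, so a two-phase solution exists.
Rachford–Rice: g(ψ) = Σ zᵢ(Kᵢ−1)/(1+ψ(Kᵢ−1)) = 0.
Binary case is linear: z₁(K₁−1)(1+ψ(K₂−1)) + z₂(K₂−1)(1+ψ(K₁−1)) = 0
⇒ ψ = [z₁(K₁−1)+z₂(K₂−1)] / [−(K₁−1)(K₂−1)] = 0.3307/0.8990 = 0.368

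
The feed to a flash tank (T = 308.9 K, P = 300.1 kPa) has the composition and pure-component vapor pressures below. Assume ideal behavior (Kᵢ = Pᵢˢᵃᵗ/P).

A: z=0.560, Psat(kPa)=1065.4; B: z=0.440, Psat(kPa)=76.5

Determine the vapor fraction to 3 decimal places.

Raoult's law: Kᵢ = Pᵢˢᵃᵗ/P = Pᵢˢᵃᵗ/300.1.
  K_A = 1065.4/300.1 = 3.55015, K_B = 76.5/300.1 = 0.25492
Newton–Raphson from ψ = 0.58:
  ψ = 0.580: g = -0.0013, g' = -1.350 → ψ = 0.579
Converged at ψ = 0.579.

ψ = 0.579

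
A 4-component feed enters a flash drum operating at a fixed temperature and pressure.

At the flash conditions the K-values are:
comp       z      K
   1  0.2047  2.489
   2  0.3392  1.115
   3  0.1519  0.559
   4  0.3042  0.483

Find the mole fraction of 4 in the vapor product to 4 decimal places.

y_4 = 0.1698

Let ψ = V/F and solve Σ zᵢ(Kᵢ−1)/(1+ψ(Kᵢ−1)) = 0.
g(0) = ΣzᵢKᵢ − 1 = 0.1195 and g(1) = 1 − Σzᵢ/Kᵢ = -0.2880, so a root lies in (0, 1).
Iterate (Newton) starting at ψ = 0.5:
  ψ = 0.5000: g = -0.08643, g' = -0.3496 → ψ = 0.2528
  ψ = 0.2528: g = 0.00304, g' = -0.3888 → ψ = 0.2606
Converged at ψ = 0.2606.
Compositions from xᵢ = zᵢ/(1+ψ(Kᵢ−1)), yᵢ = Kᵢxᵢ:
  1: x = 0.1475, y = 0.3670
  2: x = 0.3293, y = 0.3672
  3: x = 0.1716, y = 0.0959
  4: x = 0.3516, y = 0.1698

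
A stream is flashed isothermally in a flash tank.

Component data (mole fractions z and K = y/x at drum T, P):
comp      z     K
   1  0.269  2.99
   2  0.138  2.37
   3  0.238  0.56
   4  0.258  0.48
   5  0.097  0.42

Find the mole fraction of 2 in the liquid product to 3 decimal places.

Iterate (Newton) starting at ψ = 0.5:
  ψ = 0.500: g = -0.0143, g' = -0.627 → ψ = 0.477
Converged at ψ = 0.477.
Compositions from xᵢ = zᵢ/(1+ψ(Kᵢ−1)), yᵢ = Kᵢxᵢ:
  1: x = 0.138, y = 0.412
  2: x = 0.083, y = 0.198
  3: x = 0.301, y = 0.169
  4: x = 0.343, y = 0.165
  5: x = 0.134, y = 0.056

x_2 = 0.083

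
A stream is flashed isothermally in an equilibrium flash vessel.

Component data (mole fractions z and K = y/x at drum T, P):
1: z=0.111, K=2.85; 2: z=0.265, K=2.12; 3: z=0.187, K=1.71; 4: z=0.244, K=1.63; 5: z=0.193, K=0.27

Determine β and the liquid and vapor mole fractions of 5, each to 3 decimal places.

β = 0.894, x_5 = 0.555, y_5 = 0.150

Newton–Raphson from β = 0.38:
  β = 0.380: g = 0.3624, g' = -0.613 → β = 0.971
  β = 0.971: g = -0.0945, g' = -1.409 → β = 0.904
  β = 0.904: g = -0.0112, g' = -1.099 → β = 0.894
Converged at β = 0.894.
Compositions from xᵢ = zᵢ/(1+β(Kᵢ−1)), yᵢ = Kᵢxᵢ:
  1: x = 0.042, y = 0.119
  2: x = 0.132, y = 0.281
  3: x = 0.114, y = 0.196
  4: x = 0.156, y = 0.254
  5: x = 0.555, y = 0.150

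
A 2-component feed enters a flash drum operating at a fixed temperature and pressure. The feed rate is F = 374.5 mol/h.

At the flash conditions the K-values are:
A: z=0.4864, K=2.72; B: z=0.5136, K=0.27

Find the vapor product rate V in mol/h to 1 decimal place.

V = 137.7 mol/h

Material balance + equilibrium reduce to Σ zᵢ(Kᵢ−1)/(1+ψ(Kᵢ−1)) = 0.
Feasibility: ΣzᵢKᵢ = 1.4617, Σzᵢ/Kᵢ = 2.0810 — both > 1, two phases present.
Binary case is linear: z₁(K₁−1)(1+ψ(K₂−1)) + z₂(K₂−1)(1+ψ(K₁−1)) = 0
⇒ ψ = [z₁(K₁−1)+z₂(K₂−1)] / [−(K₁−1)(K₂−1)] = 0.46168/1.25560 = 0.3677
Then V = ψ·F = 0.3677·374.5 = 137.7 mol/h and L = F − V = 236.8 mol/h.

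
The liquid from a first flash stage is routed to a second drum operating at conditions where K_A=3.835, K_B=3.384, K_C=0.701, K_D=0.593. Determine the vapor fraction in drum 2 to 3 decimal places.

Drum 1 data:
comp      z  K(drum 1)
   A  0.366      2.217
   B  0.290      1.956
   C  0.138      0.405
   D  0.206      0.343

V/F (drum 2) = 0.752

Drum 1:
Let ψ₁ = V/F and solve Σ zᵢ(Kᵢ−1)/(1+ψ₁(Kᵢ−1)) = 0.
Feasibility: ΣzᵢKᵢ = 1.505, Σzᵢ/Kᵢ = 1.255 — both > 1, two phases present.
Iterate (Newton) starting at ψ₁ = 0.47:
  ψ₁ = 0.470: g = 0.1648, g' = -0.626 → ψ₁ = 0.733
  ψ₁ = 0.733: g = -0.0086, g' = -0.728 → ψ₁ = 0.722
Converged at ψ₁ = 0.722.
Drum-1 compositions:
  A: x = 0.195, y = 0.432
  B: x = 0.172, y = 0.336
  C: x = 0.242, y = 0.098
  D: x = 0.392, y = 0.134
Drum-2 feed = drum-1 liquid: z₂ = (0.1949, 0.1716, 0.2418, 0.3917).
Drum 2:
Material balance + equilibrium reduce to Σ zᵢ(Kᵢ−1)/(1+ψ₂(Kᵢ−1)) = 0.
Check two-phase: ΣzᵢKᵢ = 1.730 > 1 and Σzᵢ/Kᵢ = 1.107 > 1, so g(0) = 0.730 > 0 and g(1) = -0.107 < 0.
Iterate (Newton) starting at ψ₂ = 0.33:
  ψ₂ = 0.330: g = 0.2500, g' = -0.837 → ψ₂ = 0.629
  ψ₂ = 0.629: g = 0.0590, g' = -0.508 → ψ₂ = 0.745
  ψ₂ = 0.745: g = 0.0032, g' = -0.458 → ψ₂ = 0.752
Converged at ψ₂ = 0.752.
  A: x = 0.062, y = 0.239
  B: x = 0.061, y = 0.208
  C: x = 0.312, y = 0.219
  D: x = 0.564, y = 0.335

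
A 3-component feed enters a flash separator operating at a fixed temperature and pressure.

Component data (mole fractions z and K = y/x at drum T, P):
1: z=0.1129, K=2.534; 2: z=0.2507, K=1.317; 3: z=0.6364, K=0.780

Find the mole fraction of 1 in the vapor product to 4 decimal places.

Let ψ = V/F and solve Σ zᵢ(Kᵢ−1)/(1+ψ(Kᵢ−1)) = 0.
Check two-phase: ΣzᵢKᵢ = 1.1127 > 1 and Σzᵢ/Kᵢ = 1.0508 > 1, so g(0) = 0.1127 > 0 and g(1) = -0.0508 < 0.
Iterate (Newton) starting at ψ = 0.5:
  ψ = 0.5000: g = 0.00930, g' = -0.1427 → ψ = 0.5651
  ψ = 0.5651: g = 0.00028, g' = -0.1345 → ψ = 0.5672
Converged at ψ = 0.5672.
Compositions from xᵢ = zᵢ/(1+ψ(Kᵢ−1)), yᵢ = Kᵢxᵢ:
  1: x = 0.0604, y = 0.1530
  2: x = 0.2125, y = 0.2799
  3: x = 0.7271, y = 0.5672

y_1 = 0.1530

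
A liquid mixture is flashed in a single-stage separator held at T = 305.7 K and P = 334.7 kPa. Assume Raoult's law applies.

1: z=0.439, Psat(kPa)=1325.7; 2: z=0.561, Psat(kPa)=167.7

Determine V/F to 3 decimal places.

V/F = 0.690

Raoult's law: Kᵢ = Pᵢˢᵃᵗ/P = Pᵢˢᵃᵗ/334.7.
  K_1 = 1325.7/334.7 = 3.96086, K_2 = 167.7/334.7 = 0.50105
Rachford–Rice: g(V/F) = Σ zᵢ(Kᵢ−1)/(1+V/F(Kᵢ−1)) = 0.
Feasibility: ΣzᵢKᵢ = 2.020, Σzᵢ/Kᵢ = 1.230 — both > 1, two phases present.
Newton iteration, V/F⁰ = 0.49:
  V/F = 0.490: g = 0.1599, g' = -0.885 → V/F = 0.671
  V/F = 0.671: g = 0.0147, g' = -0.747 → V/F = 0.690
Converged at V/F = 0.690.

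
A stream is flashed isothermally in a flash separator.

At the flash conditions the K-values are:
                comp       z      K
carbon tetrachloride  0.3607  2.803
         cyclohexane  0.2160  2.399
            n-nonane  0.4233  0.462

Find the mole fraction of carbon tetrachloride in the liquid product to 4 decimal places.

Let ψ = V/F and solve Σ zᵢ(Kᵢ−1)/(1+ψ(Kᵢ−1)) = 0.
Feasibility: ΣzᵢKᵢ = 1.7248, Σzᵢ/Kᵢ = 1.1350 — both > 1, two phases present.
Newton iteration, ψ⁰ = 0.37:
  ψ = 0.3700: g = 0.30488, g' = -0.7964 → ψ = 0.7528
  ψ = 0.7528: g = 0.04031, g' = -0.6574 → ψ = 0.8141
  ψ = 0.8141: g = -0.00042, g' = -0.6728 → ψ = 0.8135
Converged at ψ = 0.8135.
Compositions from xᵢ = zᵢ/(1+ψ(Kᵢ−1)), yᵢ = Kᵢxᵢ:
  carbon tetrachloride: x = 0.1462, y = 0.4099
  cyclohexane: x = 0.1010, y = 0.2424
  n-nonane: x = 0.7527, y = 0.3478

x_carbon tetrachloride = 0.1462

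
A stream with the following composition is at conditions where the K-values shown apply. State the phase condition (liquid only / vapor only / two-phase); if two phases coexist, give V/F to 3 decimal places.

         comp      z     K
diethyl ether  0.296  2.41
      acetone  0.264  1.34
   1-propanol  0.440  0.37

ΣzᵢKᵢ = 1.230; Σzᵢ/Kᵢ = 1.509.
Both exceed 1, so a two-phase solution exists.
Rachford–Rice: g(ψ) = Σ zᵢ(Kᵢ−1)/(1+ψ(Kᵢ−1)) = 0.
Newton–Raphson from ψ = 0.5:
  ψ = 0.500: g = -0.0832, g' = -0.597 → ψ = 0.361
  ψ = 0.361: g = -0.0021, g' = -0.575 → ψ = 0.357
Converged at ψ = 0.357.

two-phase, V/F = 0.357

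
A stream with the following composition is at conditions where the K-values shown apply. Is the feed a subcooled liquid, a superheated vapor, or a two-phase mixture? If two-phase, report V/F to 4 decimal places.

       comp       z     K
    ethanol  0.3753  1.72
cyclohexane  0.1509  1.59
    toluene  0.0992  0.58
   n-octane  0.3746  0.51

ΣzᵢKᵢ = 1.1340; Σzᵢ/Kᵢ = 1.2186.
Both exceed 1, so a two-phase solution exists.
Newton iteration, ψ⁰ = 0.38:
  ψ = 0.3800: g = 0.00976, g' = -0.3156 → ψ = 0.4109
Converged at ψ = 0.4109.

two-phase, V/F = 0.4109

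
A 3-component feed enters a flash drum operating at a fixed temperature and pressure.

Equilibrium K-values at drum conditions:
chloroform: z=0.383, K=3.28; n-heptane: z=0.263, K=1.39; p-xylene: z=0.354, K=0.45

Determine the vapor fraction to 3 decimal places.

ψ = 0.864

Rachford–Rice: g(ψ) = Σ zᵢ(Kᵢ−1)/(1+ψ(Kᵢ−1)) = 0.
Feasibility: ΣzᵢKᵢ = 1.781, Σzᵢ/Kᵢ = 1.093 — both > 1, two phases present.
Newton iteration, ψ⁰ = 0.5:
  ψ = 0.500: g = 0.2253, g' = -0.666 → ψ = 0.838
  ψ = 0.838: g = 0.0161, g' = -0.626 → ψ = 0.864
Converged at ψ = 0.864.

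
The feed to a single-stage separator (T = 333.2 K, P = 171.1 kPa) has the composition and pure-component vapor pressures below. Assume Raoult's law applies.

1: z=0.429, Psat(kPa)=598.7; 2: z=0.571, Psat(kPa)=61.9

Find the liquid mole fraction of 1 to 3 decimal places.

x_1 = 0.203

Raoult's law: Kᵢ = Pᵢˢᵃᵗ/P = Pᵢˢᵃᵗ/171.1.
  K_1 = 598.7/171.1 = 3.49912, K_2 = 61.9/171.1 = 0.36178
Let β = V/F and solve Σ zᵢ(Kᵢ−1)/(1+β(Kᵢ−1)) = 0.
Feasibility: ΣzᵢKᵢ = 1.708, Σzᵢ/Kᵢ = 1.701 — both > 1, two phases present.
Binary case is linear: z₁(K₁−1)(1+β(K₂−1)) + z₂(K₂−1)(1+β(K₁−1)) = 0
⇒ β = [z₁(K₁−1)+z₂(K₂−1)] / [−(K₁−1)(K₂−1)] = 0.7077/1.5950 = 0.444
Compositions from xᵢ = zᵢ/(1+β(Kᵢ−1)), yᵢ = Kᵢxᵢ:
  1: x = 0.203, y = 0.712
  2: x = 0.797, y = 0.288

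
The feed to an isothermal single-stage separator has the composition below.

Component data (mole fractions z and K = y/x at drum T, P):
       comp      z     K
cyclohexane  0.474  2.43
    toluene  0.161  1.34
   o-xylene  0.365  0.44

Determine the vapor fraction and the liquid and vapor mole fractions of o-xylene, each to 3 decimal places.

Material balance + equilibrium reduce to Σ zᵢ(Kᵢ−1)/(1+ψ(Kᵢ−1)) = 0.
g(0) = ΣzᵢKᵢ − 1 = 0.528 and g(1) = 1 − Σzᵢ/Kᵢ = -0.145, so a root lies in (0, 1).
Newton–Raphson from ψ = 0.5:
  ψ = 0.500: g = 0.1581, g' = -0.564 → ψ = 0.780
  ψ = 0.780: g = 0.0005, g' = -0.589 → ψ = 0.781
Converged at ψ = 0.781.
Compositions from xᵢ = zᵢ/(1+ψ(Kᵢ−1)), yᵢ = Kᵢxᵢ:
  cyclohexane: x = 0.224, y = 0.544
  toluene: x = 0.127, y = 0.170
  o-xylene: x = 0.649, y = 0.286

ψ = 0.781, x_o-xylene = 0.649, y_o-xylene = 0.286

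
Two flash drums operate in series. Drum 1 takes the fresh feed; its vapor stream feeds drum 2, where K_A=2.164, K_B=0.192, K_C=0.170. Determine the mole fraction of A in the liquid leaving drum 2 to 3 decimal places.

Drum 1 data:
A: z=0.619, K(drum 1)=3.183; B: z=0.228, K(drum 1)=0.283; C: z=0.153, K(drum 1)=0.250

x_A (drum 2) = 0.412

Drum 1:
Let ψ₁ = V/F and solve Σ zᵢ(Kᵢ−1)/(1+ψ₁(Kᵢ−1)) = 0.
Feasibility: ΣzᵢKᵢ = 2.073, Σzᵢ/Kᵢ = 1.612 — both > 1, two phases present.
Iterate (Newton) starting at ψ₁ = 0.44:
  ψ₁ = 0.440: g = 0.2792, g' = -1.209 → ψ₁ = 0.671
  ψ₁ = 0.671: g = 0.0024, g' = -1.269 → ψ₁ = 0.673
Converged at ψ₁ = 0.673.
Drum-1 compositions:
  A: x = 0.251, y = 0.798
  B: x = 0.440, y = 0.125
  C: x = 0.309, y = 0.077
Drum-2 feed = drum-1 vapor: z₂ = (0.7982, 0.1246, 0.0772).
Drum 2:
Rachford–Rice: g(ψ₂) = Σ zᵢ(Kᵢ−1)/(1+ψ₂(Kᵢ−1)) = 0.
g(0) = ΣzᵢKᵢ − 1 = 0.764 and g(1) = 1 − Σzᵢ/Kᵢ = -0.472, so a root lies in (0, 1).
Iterate (Newton) starting at ψ₂ = 0.5:
  ψ₂ = 0.500: g = 0.3087, g' = -0.817 → ψ₂ = 0.878
  ψ₂ = 0.878: g = -0.1235, g' = -1.952 → ψ₂ = 0.815
  ψ₂ = 0.815: g = -0.0159, g' = -1.490 → ψ₂ = 0.804
Converged at ψ₂ = 0.804.
  A: x = 0.412, y = 0.892
  B: x = 0.356, y = 0.068
  C: x = 0.232, y = 0.039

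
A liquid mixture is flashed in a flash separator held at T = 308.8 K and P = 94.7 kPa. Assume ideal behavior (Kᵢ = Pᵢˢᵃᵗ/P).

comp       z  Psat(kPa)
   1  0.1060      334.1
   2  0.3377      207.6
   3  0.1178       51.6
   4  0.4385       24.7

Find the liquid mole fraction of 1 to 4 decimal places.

x_1 = 0.0632

Raoult's law: Kᵢ = Pᵢˢᵃᵗ/P = Pᵢˢᵃᵗ/94.7.
  K_1 = 334.1/94.7 = 3.527983, K_2 = 207.6/94.7 = 2.192186, K_3 = 51.6/94.7 = 0.544879, K_4 = 24.7/94.7 = 0.260824
Rachford–Rice: g(ψ) = Σ zᵢ(Kᵢ−1)/(1+ψ(Kᵢ−1)) = 0.
Feasibility: ΣzᵢKᵢ = 1.2928, Σzᵢ/Kᵢ = 2.0815 — both > 1, two phases present.
Newton–Raphson from ψ = 0.5:
  ψ = 0.5000: g = -0.21296, g' = -0.9643 → ψ = 0.2792
  ψ = 0.2792: g = -0.01065, g' = -0.9154 → ψ = 0.2675
  ψ = 0.2675: g = 0.00003, g' = -0.9209 → ψ = 0.2676
Converged at ψ = 0.2676.
Compositions from xᵢ = zᵢ/(1+ψ(Kᵢ−1)), yᵢ = Kᵢxᵢ:
  1: x = 0.0632, y = 0.2231
  2: x = 0.2560, y = 0.5613
  3: x = 0.1341, y = 0.0731
  4: x = 0.5466, y = 0.1426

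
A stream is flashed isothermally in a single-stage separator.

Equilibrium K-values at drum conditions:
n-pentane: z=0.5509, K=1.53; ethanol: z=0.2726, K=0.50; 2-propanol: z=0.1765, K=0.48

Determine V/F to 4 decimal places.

V/F = 0.2373

Rachford–Rice: g(V/F) = Σ zᵢ(Kᵢ−1)/(1+V/F(Kᵢ−1)) = 0.
Check two-phase: ΣzᵢKᵢ = 1.0639 > 1 and Σzᵢ/Kᵢ = 1.2730 > 1, so g(0) = 0.0639 > 0 and g(1) = -0.2730 < 0.
Iterate (Newton) starting at V/F = 0.5:
  V/F = 0.5000: g = -0.07495, g' = -0.3050 → V/F = 0.2543
  V/F = 0.2543: g = -0.00462, g' = -0.2730 → V/F = 0.2374
  V/F = 0.2374: g = -0.00001, g' = -0.2719 → V/F = 0.2373
Converged at V/F = 0.2373.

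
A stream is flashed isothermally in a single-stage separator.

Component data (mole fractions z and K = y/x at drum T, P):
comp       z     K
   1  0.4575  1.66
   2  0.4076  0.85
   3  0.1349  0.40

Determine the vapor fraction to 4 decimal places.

ψ = 0.6946

Newton–Raphson from ψ = 0.5:
  ψ = 0.5000: g = 0.04530, g' = -0.2225 → ψ = 0.7036
  ψ = 0.7036: g = -0.00224, g' = -0.2498 → ψ = 0.6947
  ψ = 0.6947: g = -0.00001, g' = -0.2479 → ψ = 0.6946
Converged at ψ = 0.6946.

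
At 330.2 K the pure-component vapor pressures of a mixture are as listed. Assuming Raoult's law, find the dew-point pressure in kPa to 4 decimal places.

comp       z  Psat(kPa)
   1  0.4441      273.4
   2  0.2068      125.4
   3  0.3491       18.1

Pdew = 44.3247 kPa

At the dew point ψ → 1, so Σzᵢ/Kᵢ = 1 with Kᵢ = Pᵢˢᵃᵗ/P ⇒ 1/P = Σzᵢ/Pᵢˢᵃᵗ.
1/P = 0.4441/273.4 + 0.2068/125.4 + 0.3491/18.1 = 0.0225608 ⇒ P = 44.3247 kPa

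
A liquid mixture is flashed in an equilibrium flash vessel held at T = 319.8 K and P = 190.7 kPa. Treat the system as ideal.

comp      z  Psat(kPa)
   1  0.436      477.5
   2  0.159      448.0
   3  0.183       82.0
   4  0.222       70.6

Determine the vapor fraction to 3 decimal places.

ψ = 0.708

Raoult's law: Kᵢ = Pᵢˢᵃᵗ/P = Pᵢˢᵃᵗ/190.7.
  K_1 = 477.5/190.7 = 2.50393, K_2 = 448.0/190.7 = 2.34924, K_3 = 82.0/190.7 = 0.42999, K_4 = 70.6/190.7 = 0.37021
Let ψ = V/F and solve Σ zᵢ(Kᵢ−1)/(1+ψ(Kᵢ−1)) = 0.
g(0) = ΣzᵢKᵢ − 1 = 0.626 and g(1) = 1 − Σzᵢ/Kᵢ = -0.267, so a root lies in (0, 1).
Newton–Raphson from ψ = 0.6:
  ψ = 0.600: g = 0.0800, g' = -0.726 → ψ = 0.710
  ψ = 0.710: g = -0.0016, g' = -0.762 → ψ = 0.708
Converged at ψ = 0.708.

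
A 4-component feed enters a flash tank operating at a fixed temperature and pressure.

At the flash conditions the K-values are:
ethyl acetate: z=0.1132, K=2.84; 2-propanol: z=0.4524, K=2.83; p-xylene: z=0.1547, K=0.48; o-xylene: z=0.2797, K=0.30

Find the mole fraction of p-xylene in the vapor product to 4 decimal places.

Let ψ = V/F and solve Σ zᵢ(Kᵢ−1)/(1+ψ(Kᵢ−1)) = 0.
Feasibility: ΣzᵢKᵢ = 1.7599, Σzᵢ/Kᵢ = 1.4543 — both > 1, two phases present.
Newton–Raphson from ψ = 0.5:
  ψ = 0.5000: g = 0.13088, g' = -0.9179 → ψ = 0.6426
  ψ = 0.6426: g = -0.00076, g' = -0.9476 → ψ = 0.6418
Converged at ψ = 0.6418.
Compositions from xᵢ = zᵢ/(1+ψ(Kᵢ−1)), yᵢ = Kᵢxᵢ:
  ethyl acetate: x = 0.0519, y = 0.1474
  2-propanol: x = 0.2081, y = 0.5888
  p-xylene: x = 0.2322, y = 0.1115
  o-xylene: x = 0.5079, y = 0.1524

y_p-xylene = 0.1115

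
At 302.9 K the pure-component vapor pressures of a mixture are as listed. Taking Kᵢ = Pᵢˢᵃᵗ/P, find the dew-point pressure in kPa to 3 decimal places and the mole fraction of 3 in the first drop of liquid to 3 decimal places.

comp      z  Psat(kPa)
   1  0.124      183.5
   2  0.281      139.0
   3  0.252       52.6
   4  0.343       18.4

At the dew point ψ → 1, so Σzᵢ/Kᵢ = 1 with Kᵢ = Pᵢˢᵃᵗ/P ⇒ 1/P = Σzᵢ/Pᵢˢᵃᵗ.
1/P = 0.124/183.5 + 0.281/139.0 + 0.252/52.6 + 0.343/18.4 = 0.026130 ⇒ P = 38.271 kPa
xᵢ = zᵢP/Pᵢˢᵃᵗ ⇒ x_3 = 0.252·38.271/52.6 = 0.183

Pdew = 38.271 kPa, x_3 = 0.183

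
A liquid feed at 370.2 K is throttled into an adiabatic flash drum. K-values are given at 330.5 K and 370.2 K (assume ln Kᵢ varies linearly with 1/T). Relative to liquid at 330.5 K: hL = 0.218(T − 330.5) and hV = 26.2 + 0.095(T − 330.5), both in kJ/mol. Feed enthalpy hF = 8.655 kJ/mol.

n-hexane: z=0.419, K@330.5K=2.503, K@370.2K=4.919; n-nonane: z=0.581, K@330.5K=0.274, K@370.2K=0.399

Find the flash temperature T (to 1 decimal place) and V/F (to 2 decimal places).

T = 337.6 K, V/F = 0.28

Adiabatic flash: solve Rachford–Rice at each trial T, then check hF = ψ·hV(T) + (1−ψ)·hL(T).
  T = 330.5 K: K = (2.503, 0.274), RR gives ψ = 0.191, H_out = 4.993 kJ/mol
  T = 370.2 K: K = (4.919, 0.399), RR gives ψ = 0.549, H_out = 20.356 kJ/mol
  T = 350.4 K: K = (3.580, 0.334), RR gives ψ = 0.404, H_out = 13.940 kJ/mol
  T = 340.4 K: K = (3.006, 0.303), RR gives ψ = 0.312, H_out = 9.950 kJ/mol
  T = 335.4 K: K = (2.744, 0.288), RR gives ψ = 0.256, H_out = 7.614 kJ/mol
  T = 337.9 K: K = (2.873, 0.296), RR gives ψ = 0.285, H_out = 8.818 kJ/mol
  T = 336.6 K: K = (2.806, 0.292), RR gives ψ = 0.270, H_out = 8.202 kJ/mol
Linear interpolation between T = 336.6 (H_out = 8.202) and T = 337.9 (H_out = 8.818) on hF = 8.655 gives T ≈ 337.6 K, at which ψ = 0.28.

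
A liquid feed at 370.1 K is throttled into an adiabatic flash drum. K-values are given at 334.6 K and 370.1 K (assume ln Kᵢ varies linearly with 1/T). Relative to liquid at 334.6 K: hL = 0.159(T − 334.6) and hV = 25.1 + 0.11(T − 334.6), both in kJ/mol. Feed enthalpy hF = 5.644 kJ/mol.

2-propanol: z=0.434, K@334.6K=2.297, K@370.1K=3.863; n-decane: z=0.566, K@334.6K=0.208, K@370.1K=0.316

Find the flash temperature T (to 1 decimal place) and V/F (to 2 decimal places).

T = 340.6 K, V/F = 0.19

Adiabatic flash: solve Rachford–Rice at each trial T, then check hF = ψ·hV(T) + (1−ψ)·hL(T).
  T = 334.6 K: K = (2.297, 0.208), RR gives ψ = 0.112, H_out = 2.801 kJ/mol
  T = 370.1 K: K = (3.863, 0.316), RR gives ψ = 0.437, H_out = 15.849 kJ/mol
  T = 352.4 K: K = (3.020, 0.259), RR gives ψ = 0.306, H_out = 10.237 kJ/mol
  T = 343.5 K: K = (2.643, 0.233), RR gives ψ = 0.221, H_out = 6.874 kJ/mol
  T = 339.1 K: K = (2.468, 0.220), RR gives ψ = 0.171, H_out = 4.975 kJ/mol
  T = 341.3 K: K = (2.555, 0.227), RR gives ψ = 0.197, H_out = 5.948 kJ/mol
Linear interpolation between T = 339.1 (H_out = 4.975) and T = 341.3 (H_out = 5.948) on hF = 5.644 gives T ≈ 340.6 K, at which ψ = 0.19.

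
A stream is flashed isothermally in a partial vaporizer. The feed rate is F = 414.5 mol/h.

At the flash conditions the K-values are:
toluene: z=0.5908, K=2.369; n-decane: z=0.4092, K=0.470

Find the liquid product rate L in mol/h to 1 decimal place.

L = 76.3 mol/h

Rachford–Rice: g(ψ) = Σ zᵢ(Kᵢ−1)/(1+ψ(Kᵢ−1)) = 0.
Check two-phase: ΣzᵢKᵢ = 1.5919 > 1 and Σzᵢ/Kᵢ = 1.1200 > 1, so g(0) = 0.5919 > 0 and g(1) = -0.1200 < 0.
Newton–Raphson from ψ = 0.5:
  ψ = 0.5000: g = 0.18508, g' = -0.6030 → ψ = 0.8069
  ψ = 0.8069: g = 0.00535, g' = -0.6009 → ψ = 0.8158
Converged at ψ = 0.8158.
Then V = ψ·F = 0.8158·414.5 = 338.2 mol/h and L = F − V = 76.3 mol/h.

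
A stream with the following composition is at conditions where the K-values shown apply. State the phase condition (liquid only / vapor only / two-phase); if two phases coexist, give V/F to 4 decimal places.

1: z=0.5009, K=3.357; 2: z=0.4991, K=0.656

vapor only

ΣzᵢKᵢ = 2.0089; Σzᵢ/Kᵢ = 0.9100.
Since Σzᵢ/Kᵢ < 1 the mixture is above its dew point — single vapor phase.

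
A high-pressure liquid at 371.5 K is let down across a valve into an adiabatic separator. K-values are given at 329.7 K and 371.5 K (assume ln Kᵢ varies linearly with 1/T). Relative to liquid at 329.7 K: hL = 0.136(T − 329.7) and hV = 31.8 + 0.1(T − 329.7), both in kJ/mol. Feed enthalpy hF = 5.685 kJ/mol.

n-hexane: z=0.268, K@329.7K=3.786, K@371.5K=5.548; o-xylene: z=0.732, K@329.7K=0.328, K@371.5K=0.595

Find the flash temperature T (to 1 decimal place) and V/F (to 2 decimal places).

Adiabatic flash: solve Rachford–Rice at each trial T, then check hF = ψ·hV(T) + (1−ψ)·hL(T).
  T = 329.7 K: K = (3.786, 0.328), RR gives ψ = 0.136, H_out = 4.327 kJ/mol
  T = 371.5 K: K = (5.548, 0.595), RR gives ψ = 0.501, H_out = 20.856 kJ/mol
  T = 350.6 K: K = (4.636, 0.450), RR gives ψ = 0.286, H_out = 11.711 kJ/mol
  T = 340.1 K: K = (4.200, 0.386), RR gives ψ = 0.207, H_out = 7.935 kJ/mol
  T = 334.9 K: K = (3.991, 0.356), RR gives ψ = 0.171, H_out = 6.128 kJ/mol
  T = 332.3 K: K = (3.888, 0.342), RR gives ψ = 0.154, H_out = 5.228 kJ/mol
  T = 333.6 K: K = (3.939, 0.349), RR gives ψ = 0.163, H_out = 5.678 kJ/mol
Linear interpolation between T = 333.6 (H_out = 5.678) and T = 334.9 (H_out = 6.128) on hF = 5.685 gives T ≈ 333.6 K, at which ψ = 0.16.

T = 333.6 K, V/F = 0.16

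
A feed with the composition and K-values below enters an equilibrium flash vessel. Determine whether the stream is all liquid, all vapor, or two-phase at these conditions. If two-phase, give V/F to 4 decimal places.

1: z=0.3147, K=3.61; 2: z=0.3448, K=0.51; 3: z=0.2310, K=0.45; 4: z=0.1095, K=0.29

two-phase, V/F = 0.3120

ΣzᵢKᵢ = 1.4476; Σzᵢ/Kᵢ = 1.6542.
Both exceed 1, so a two-phase solution exists.
Rachford–Rice: g(ψ) = Σ zᵢ(Kᵢ−1)/(1+ψ(Kᵢ−1)) = 0.
Newton iteration, ψ⁰ = 0.5:
  ψ = 0.5000: g = -0.16321, g' = -0.8143 → ψ = 0.2996
  ψ = 0.2996: g = 0.01207, g' = -0.9781 → ψ = 0.3119
  ψ = 0.3119: g = 0.00012, g' = -0.9596 → ψ = 0.3120
Converged at ψ = 0.3120.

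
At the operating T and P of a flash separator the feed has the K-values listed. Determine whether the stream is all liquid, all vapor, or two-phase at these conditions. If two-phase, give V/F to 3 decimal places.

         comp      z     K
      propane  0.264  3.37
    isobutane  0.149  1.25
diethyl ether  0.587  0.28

two-phase, V/F = 0.170

ΣzᵢKᵢ = 1.240; Σzᵢ/Kᵢ = 2.294.
Both exceed 1, so a two-phase solution exists.
Material balance + equilibrium reduce to Σ zᵢ(Kᵢ−1)/(1+ψ(Kᵢ−1)) = 0.
Newton iteration, ψ⁰ = 0.5:
  ψ = 0.500: g = -0.3409, g' = -1.061 → ψ = 0.179
  ψ = 0.179: g = -0.0098, g' = -1.141 → ψ = 0.170
Converged at ψ = 0.170.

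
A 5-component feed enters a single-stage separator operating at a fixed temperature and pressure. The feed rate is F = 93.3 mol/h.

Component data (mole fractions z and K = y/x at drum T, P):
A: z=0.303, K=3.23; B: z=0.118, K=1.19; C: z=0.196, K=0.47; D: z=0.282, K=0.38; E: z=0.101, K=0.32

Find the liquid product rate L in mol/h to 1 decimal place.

Iterate (Newton) starting at ψ = 0.6:
  ψ = 0.600: g = -0.2376, g' = -0.806 → ψ = 0.305
  ψ = 0.305: g = -0.0029, g' = -0.855 → ψ = 0.302
Converged at ψ = 0.302.
Then V = ψ·F = 0.3017·93.3 = 28.1 mol/h and L = F − V = 65.2 mol/h.

L = 65.2 mol/h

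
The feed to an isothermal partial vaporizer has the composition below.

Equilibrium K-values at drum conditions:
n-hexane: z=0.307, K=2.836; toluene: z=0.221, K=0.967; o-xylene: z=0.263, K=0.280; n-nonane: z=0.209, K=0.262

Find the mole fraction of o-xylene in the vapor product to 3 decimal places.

y_o-xylene = 0.086

Newton iteration, β⁰ = 0.69:
  β = 0.690: g = -0.4494, g' = -1.213 → β = 0.319
  β = 0.319: g = -0.0998, g' = -0.836 → β = 0.200
  β = 0.200: g = 0.0027, g' = -0.897 → β = 0.203
Converged at β = 0.203.
Compositions from xᵢ = zᵢ/(1+β(Kᵢ−1)), yᵢ = Kᵢxᵢ:
  n-hexane: x = 0.224, y = 0.634
  toluene: x = 0.222, y = 0.215
  o-xylene: x = 0.308, y = 0.086
  n-nonane: x = 0.246, y = 0.064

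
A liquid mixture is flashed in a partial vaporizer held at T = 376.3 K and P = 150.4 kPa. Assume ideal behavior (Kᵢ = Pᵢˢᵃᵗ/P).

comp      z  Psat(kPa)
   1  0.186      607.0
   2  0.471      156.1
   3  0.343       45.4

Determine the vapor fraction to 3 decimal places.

ψ = 0.314

Raoult's law: Kᵢ = Pᵢˢᵃᵗ/P = Pᵢˢᵃᵗ/150.4.
  K_1 = 607.0/150.4 = 4.03590, K_2 = 156.1/150.4 = 1.03790, K_3 = 45.4/150.4 = 0.30186
Let ψ = V/F and solve Σ zᵢ(Kᵢ−1)/(1+ψ(Kᵢ−1)) = 0.
Check two-phase: ΣzᵢKᵢ = 1.343 > 1 and Σzᵢ/Kᵢ = 1.636 > 1, so g(0) = 0.343 > 0 and g(1) = -0.636 < 0.
Newton iteration, ψ⁰ = 0.5:
  ψ = 0.500: g = -0.1261, g' = -0.666 → ψ = 0.311
  ψ = 0.311: g = 0.0025, g' = -0.727 → ψ = 0.314
Converged at ψ = 0.314.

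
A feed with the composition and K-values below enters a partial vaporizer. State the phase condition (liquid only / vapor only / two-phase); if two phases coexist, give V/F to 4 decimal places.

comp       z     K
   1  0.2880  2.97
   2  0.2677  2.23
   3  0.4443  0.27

two-phase, V/F = 0.4794

ΣzᵢKᵢ = 1.5723; Σzᵢ/Kᵢ = 1.8626.
Both exceed 1, so a two-phase solution exists.
Material balance + equilibrium reduce to Σ zᵢ(Kᵢ−1)/(1+ψ(Kᵢ−1)) = 0.
Iterate (Newton) starting at ψ = 0.5:
  ψ = 0.5000: g = -0.02106, g' = -1.0261 → ψ = 0.4795
  ψ = 0.4795: g = -0.00011, g' = -1.0163 → ψ = 0.4794
Converged at ψ = 0.4794.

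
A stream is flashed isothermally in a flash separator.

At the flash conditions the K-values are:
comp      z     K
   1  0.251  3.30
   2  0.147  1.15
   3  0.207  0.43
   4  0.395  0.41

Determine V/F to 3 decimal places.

Rachford–Rice: g(V/F) = Σ zᵢ(Kᵢ−1)/(1+V/F(Kᵢ−1)) = 0.
g(0) = ΣzᵢKᵢ − 1 = 0.248 and g(1) = 1 − Σzᵢ/Kᵢ = -0.649, so a root lies in (0, 1).
Iterate (Newton) starting at V/F = 0.5:
  V/F = 0.500: g = -0.2066, g' = -0.698 → V/F = 0.204
  V/F = 0.204: g = 0.0157, g' = -0.882 → V/F = 0.222
Converged at V/F = 0.222.

V/F = 0.222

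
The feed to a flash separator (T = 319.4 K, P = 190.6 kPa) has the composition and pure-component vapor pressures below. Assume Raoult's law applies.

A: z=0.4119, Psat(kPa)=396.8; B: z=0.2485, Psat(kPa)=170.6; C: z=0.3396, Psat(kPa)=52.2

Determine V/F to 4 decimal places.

Raoult's law: Kᵢ = Pᵢˢᵃᵗ/P = Pᵢˢᵃᵗ/190.6.
  K_A = 396.8/190.6 = 2.081847, K_B = 170.6/190.6 = 0.895068, K_C = 52.2/190.6 = 0.273872
Material balance + equilibrium reduce to Σ zᵢ(Kᵢ−1)/(1+V/F(Kᵢ−1)) = 0.
Check two-phase: ΣzᵢKᵢ = 1.1729 > 1 and Σzᵢ/Kᵢ = 1.7155 > 1, so g(0) = 0.1729 > 0 and g(1) = -0.7155 < 0.
Iterate (Newton) starting at V/F = 0.5:
  V/F = 0.5000: g = -0.12549, g' = -0.6474 → V/F = 0.3062
  V/F = 0.3062: g = -0.00930, g' = -0.5710 → V/F = 0.2899
Converged at V/F = 0.2899.

V/F = 0.2899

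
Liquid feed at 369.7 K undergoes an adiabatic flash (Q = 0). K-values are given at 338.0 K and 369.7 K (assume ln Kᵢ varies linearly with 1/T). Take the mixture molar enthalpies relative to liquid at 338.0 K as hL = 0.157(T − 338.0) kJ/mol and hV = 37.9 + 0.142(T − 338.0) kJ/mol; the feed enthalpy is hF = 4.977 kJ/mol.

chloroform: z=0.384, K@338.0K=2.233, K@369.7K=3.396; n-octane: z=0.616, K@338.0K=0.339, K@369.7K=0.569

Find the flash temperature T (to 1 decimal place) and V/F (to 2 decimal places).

Adiabatic flash: solve Rachford–Rice at each trial T, then check hF = ψ·hV(T) + (1−ψ)·hL(T).
  T = 338.0 K: K = (2.233, 0.339), RR gives ψ = 0.081, H_out = 3.083 kJ/mol
  T = 369.7 K: K = (3.396, 0.569), RR gives ψ = 0.634, H_out = 28.699 kJ/mol
  T = 353.9 K: K = (2.782, 0.445), RR gives ψ = 0.346, H_out = 15.517 kJ/mol
  T = 345.9 K: K = (2.497, 0.389), RR gives ψ = 0.217, H_out = 9.442 kJ/mol
  T = 341.9 K: K = (2.361, 0.363), RR gives ψ = 0.150, H_out = 6.304 kJ/mol
  T = 339.9 K: K = (2.295, 0.351), RR gives ψ = 0.116, H_out = 4.677 kJ/mol
Linear interpolation between T = 339.9 (H_out = 4.677) and T = 341.9 (H_out = 6.304) on hF = 4.977 gives T ≈ 340.3 K, at which ψ = 0.12.

T = 340.3 K, V/F = 0.12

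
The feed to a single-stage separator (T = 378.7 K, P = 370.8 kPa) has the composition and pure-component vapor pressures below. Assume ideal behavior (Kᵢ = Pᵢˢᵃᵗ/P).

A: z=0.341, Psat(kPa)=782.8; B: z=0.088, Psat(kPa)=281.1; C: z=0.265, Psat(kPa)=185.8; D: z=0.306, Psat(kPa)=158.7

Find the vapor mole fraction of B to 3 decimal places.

Raoult's law: Kᵢ = Pᵢˢᵃᵗ/P = Pᵢˢᵃᵗ/370.8.
  K_A = 782.8/370.8 = 2.11111, K_B = 281.1/370.8 = 0.75809, K_C = 185.8/370.8 = 0.50108, K_D = 158.7/370.8 = 0.42799
Newton–Raphson from β = 0.5:
  β = 0.500: g = -0.2020, g' = -0.494 → β = 0.091
  β = 0.091: g = -0.0010, g' = -0.536 → β = 0.089
Converged at β = 0.089.
Compositions from xᵢ = zᵢ/(1+β(Kᵢ−1)), yᵢ = Kᵢxᵢ:
  A: x = 0.310, y = 0.655
  B: x = 0.090, y = 0.068
  C: x = 0.277, y = 0.139
  D: x = 0.323, y = 0.138

y_B = 0.068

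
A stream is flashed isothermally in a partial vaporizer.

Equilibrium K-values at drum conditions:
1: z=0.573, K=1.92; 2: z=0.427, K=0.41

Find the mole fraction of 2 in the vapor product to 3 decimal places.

Binary case is linear: z₁(K₁−1)(1+V/F(K₂−1)) + z₂(K₂−1)(1+V/F(K₁−1)) = 0
⇒ V/F = [z₁(K₁−1)+z₂(K₂−1)] / [−(K₁−1)(K₂−1)] = 0.2752/0.5428 = 0.507
Compositions from xᵢ = zᵢ/(1+V/F(Kᵢ−1)), yᵢ = Kᵢxᵢ:
  1: x = 0.391, y = 0.750
  2: x = 0.609, y = 0.250

y_2 = 0.250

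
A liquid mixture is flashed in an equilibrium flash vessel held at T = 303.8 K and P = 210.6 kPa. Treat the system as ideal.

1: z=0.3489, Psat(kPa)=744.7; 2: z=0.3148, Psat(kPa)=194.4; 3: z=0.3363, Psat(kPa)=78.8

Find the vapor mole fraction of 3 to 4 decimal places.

Raoult's law: Kᵢ = Pᵢˢᵃᵗ/P = Pᵢˢᵃᵗ/210.6.
  K_1 = 744.7/210.6 = 3.536087, K_2 = 194.4/210.6 = 0.923077, K_3 = 78.8/210.6 = 0.374169
Rachford–Rice: g(ψ) = Σ zᵢ(Kᵢ−1)/(1+ψ(Kᵢ−1)) = 0.
Check two-phase: ΣzᵢKᵢ = 1.6502 > 1 and Σzᵢ/Kᵢ = 1.3385 > 1, so g(0) = 0.6502 > 0 and g(1) = -0.3385 < 0.
Newton–Raphson from ψ = 0.61:
  ψ = 0.6100: g = -0.01843, g' = -0.6926 → ψ = 0.5834
Converged at ψ = 0.5834.
Compositions from xᵢ = zᵢ/(1+ψ(Kᵢ−1)), yᵢ = Kᵢxᵢ:
  1: x = 0.1407, y = 0.4976
  2: x = 0.3296, y = 0.3042
  3: x = 0.5297, y = 0.1982

y_3 = 0.1982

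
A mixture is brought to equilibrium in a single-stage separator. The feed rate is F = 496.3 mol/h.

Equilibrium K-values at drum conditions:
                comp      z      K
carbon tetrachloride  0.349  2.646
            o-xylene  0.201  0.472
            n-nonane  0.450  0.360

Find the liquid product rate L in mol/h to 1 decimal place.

L = 406.7 mol/h

Material balance + equilibrium reduce to Σ zᵢ(Kᵢ−1)/(1+ψ(Kᵢ−1)) = 0.
g(0) = ΣzᵢKᵢ − 1 = 0.180 and g(1) = 1 − Σzᵢ/Kᵢ = -0.808, so a root lies in (0, 1).
Iterate (Newton) starting at ψ = 0.42:
  ψ = 0.420: g = -0.1906, g' = -0.768 → ψ = 0.172
  ψ = 0.172: g = 0.0076, g' = -0.875 → ψ = 0.180
Converged at ψ = 0.180.
Then V = ψ·F = 0.1804·496.3 = 89.6 mol/h and L = F − V = 406.7 mol/h.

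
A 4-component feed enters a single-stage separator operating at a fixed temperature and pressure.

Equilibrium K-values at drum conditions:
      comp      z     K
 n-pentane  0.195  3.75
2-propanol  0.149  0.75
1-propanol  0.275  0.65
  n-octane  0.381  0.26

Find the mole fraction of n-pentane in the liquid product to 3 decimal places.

x_n-pentane = 0.159

Newton iteration, V/F⁰ = 0.34:
  V/F = 0.340: g = -0.2496, g' = -0.821 → V/F = 0.036
  V/F = 0.036: g = 0.0632, g' = -1.485 → V/F = 0.079
  V/F = 0.079: g = 0.0047, g' = -1.278 → V/F = 0.082
Converged at V/F = 0.082.
Compositions from xᵢ = zᵢ/(1+V/F(Kᵢ−1)), yᵢ = Kᵢxᵢ:
  n-pentane: x = 0.159, y = 0.596
  2-propanol: x = 0.152, y = 0.114
  1-propanol: x = 0.283, y = 0.184
  n-octane: x = 0.406, y = 0.105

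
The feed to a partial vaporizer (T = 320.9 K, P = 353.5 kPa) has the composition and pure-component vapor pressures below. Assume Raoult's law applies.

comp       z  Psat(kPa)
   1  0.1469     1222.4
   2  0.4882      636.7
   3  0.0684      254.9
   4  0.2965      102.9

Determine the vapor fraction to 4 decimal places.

ψ = 0.6282

Raoult's law: Kᵢ = Pᵢˢᵃᵗ/P = Pᵢˢᵃᵗ/353.5.
  K_1 = 1222.4/353.5 = 3.457992, K_2 = 636.7/353.5 = 1.801132, K_3 = 254.9/353.5 = 0.721075, K_4 = 102.9/353.5 = 0.291089
Rachford–Rice: g(ψ) = Σ zᵢ(Kᵢ−1)/(1+ψ(Kᵢ−1)) = 0.
Check two-phase: ΣzᵢKᵢ = 1.5229 > 1 and Σzᵢ/Kᵢ = 1.4270 > 1, so g(0) = 0.5229 > 0 and g(1) = -0.4270 < 0.
Newton iteration, ψ⁰ = 0.5:
  ψ = 0.5000: g = 0.09347, g' = -0.7031 → ψ = 0.6329
  ψ = 0.6329: g = -0.00363, g' = -0.7719 → ψ = 0.6282
Converged at ψ = 0.6282.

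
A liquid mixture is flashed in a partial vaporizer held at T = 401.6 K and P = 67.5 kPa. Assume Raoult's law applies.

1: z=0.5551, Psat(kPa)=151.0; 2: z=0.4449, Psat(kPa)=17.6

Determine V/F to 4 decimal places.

Raoult's law: Kᵢ = Pᵢˢᵃᵗ/P = Pᵢˢᵃᵗ/67.5.
  K_1 = 151.0/67.5 = 2.237037, K_2 = 17.6/67.5 = 0.260741
Binary case is linear: z₁(K₁−1)(1+V/F(K₂−1)) + z₂(K₂−1)(1+V/F(K₁−1)) = 0
⇒ V/F = [z₁(K₁−1)+z₂(K₂−1)] / [−(K₁−1)(K₂−1)] = 0.35778/0.91449 = 0.3912

V/F = 0.3912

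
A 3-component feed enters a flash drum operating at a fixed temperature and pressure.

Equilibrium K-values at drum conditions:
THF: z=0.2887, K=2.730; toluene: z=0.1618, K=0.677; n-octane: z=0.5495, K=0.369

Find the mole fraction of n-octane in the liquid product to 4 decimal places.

Rachford–Rice: g(ψ) = Σ zᵢ(Kᵢ−1)/(1+ψ(Kᵢ−1)) = 0.
Check two-phase: ΣzᵢKᵢ = 1.1005 > 1 and Σzᵢ/Kᵢ = 1.8339 > 1, so g(0) = 0.1005 > 0 and g(1) = -0.8339 < 0.
Newton iteration, ψ⁰ = 0.5:
  ψ = 0.5000: g = -0.30108, g' = -0.7394 → ψ = 0.0928
  ψ = 0.0928: g = 0.00818, g' = -0.9063 → ψ = 0.1018
  ψ = 0.1018: g = 0.00006, g' = -0.8925 → ψ = 0.1019
Converged at ψ = 0.1019.
Compositions from xᵢ = zᵢ/(1+ψ(Kᵢ−1)), yᵢ = Kᵢxᵢ:
  THF: x = 0.2454, y = 0.6700
  toluene: x = 0.1673, y = 0.1133
  n-octane: x = 0.5873, y = 0.2167

x_n-octane = 0.5873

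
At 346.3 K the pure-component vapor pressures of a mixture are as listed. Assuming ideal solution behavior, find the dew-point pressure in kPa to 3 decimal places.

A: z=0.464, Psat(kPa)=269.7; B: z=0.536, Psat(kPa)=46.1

Pdew = 74.921 kPa

At the dew point ψ → 1, so Σzᵢ/Kᵢ = 1 with Kᵢ = Pᵢˢᵃᵗ/P ⇒ 1/P = Σzᵢ/Pᵢˢᵃᵗ.
1/P = 0.464/269.7 + 0.536/46.1 = 0.013347 ⇒ P = 74.921 kPa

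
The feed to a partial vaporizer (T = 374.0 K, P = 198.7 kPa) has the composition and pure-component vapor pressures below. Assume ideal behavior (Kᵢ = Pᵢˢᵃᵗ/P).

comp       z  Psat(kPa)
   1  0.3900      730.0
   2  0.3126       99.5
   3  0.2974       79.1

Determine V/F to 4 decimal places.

V/F = 0.4796

Raoult's law: Kᵢ = Pᵢˢᵃᵗ/P = Pᵢˢᵃᵗ/198.7.
  K_1 = 730.0/198.7 = 3.673880, K_2 = 99.5/198.7 = 0.500755, K_3 = 79.1/198.7 = 0.398088
Rachford–Rice: g(V/F) = Σ zᵢ(Kᵢ−1)/(1+V/F(Kᵢ−1)) = 0.
Feasibility: ΣzᵢKᵢ = 1.7077, Σzᵢ/Kᵢ = 1.4775 — both > 1, two phases present.
Iterate (Newton) starting at V/F = 0.5:
  V/F = 0.5000: g = -0.01783, g' = -0.8694 → V/F = 0.4795
  V/F = 0.4795: g = 0.00013, g' = -0.8830 → V/F = 0.4796
Converged at V/F = 0.4796.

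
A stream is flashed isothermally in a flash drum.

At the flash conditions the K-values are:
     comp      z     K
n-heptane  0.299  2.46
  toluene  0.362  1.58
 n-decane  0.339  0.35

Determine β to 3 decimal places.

Let β = V/F and solve Σ zᵢ(Kᵢ−1)/(1+β(Kᵢ−1)) = 0.
Check two-phase: ΣzᵢKᵢ = 1.426 > 1 and Σzᵢ/Kᵢ = 1.319 > 1, so g(0) = 0.426 > 0 and g(1) = -0.319 < 0.
Iterate (Newton) starting at β = 0.5:
  β = 0.500: g = 0.0887, g' = -0.600 → β = 0.648
  β = 0.648: g = -0.0035, g' = -0.660 → β = 0.642
Converged at β = 0.642.

β = 0.642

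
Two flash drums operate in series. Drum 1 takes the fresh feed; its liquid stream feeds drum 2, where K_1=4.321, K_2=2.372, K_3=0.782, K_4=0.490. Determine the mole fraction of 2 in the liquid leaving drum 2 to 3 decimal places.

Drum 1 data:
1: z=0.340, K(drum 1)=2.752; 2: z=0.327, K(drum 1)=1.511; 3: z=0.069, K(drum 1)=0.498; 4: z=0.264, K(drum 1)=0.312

Drum 1:
Iterate (Newton) starting at ψ₁ = 0.5:
  ψ₁ = 0.500: g = 0.1275, g' = -0.672 → ψ₁ = 0.690
  ψ₁ = 0.690: g = -0.0053, g' = -0.754 → ψ₁ = 0.683
Converged at ψ₁ = 0.683.
Drum-1 compositions:
  1: x = 0.155, y = 0.426
  2: x = 0.242, y = 0.366
  3: x = 0.105, y = 0.052
  4: x = 0.498, y = 0.155
Drum-2 feed = drum-1 liquid: z₂ = (0.1548, 0.2424, 0.1050, 0.4978).
Drum 2:
Newton iteration, ψ₂⁰ = 0.5:
  ψ₂ = 0.500: g = 0.0241, g' = -0.641 → ψ₂ = 0.538
Converged at ψ₂ = 0.538.
  1: x = 0.056, y = 0.240
  2: x = 0.139, y = 0.331
  3: x = 0.119, y = 0.093
  4: x = 0.686, y = 0.336

x_2 (drum 2) = 0.139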